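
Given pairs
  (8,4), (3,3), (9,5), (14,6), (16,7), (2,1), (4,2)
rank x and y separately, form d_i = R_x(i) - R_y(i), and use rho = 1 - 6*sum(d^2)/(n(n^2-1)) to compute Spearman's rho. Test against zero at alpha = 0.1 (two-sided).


Step 1: Rank x and y separately (midranks; no ties here).
rank(x): 8->4, 3->2, 9->5, 14->6, 16->7, 2->1, 4->3
rank(y): 4->4, 3->3, 5->5, 6->6, 7->7, 1->1, 2->2
Step 2: d_i = R_x(i) - R_y(i); compute d_i^2.
  (4-4)^2=0, (2-3)^2=1, (5-5)^2=0, (6-6)^2=0, (7-7)^2=0, (1-1)^2=0, (3-2)^2=1
sum(d^2) = 2.
Step 3: rho = 1 - 6*2 / (7*(7^2 - 1)) = 1 - 12/336 = 0.964286.
Step 4: Under H0, t = rho * sqrt((n-2)/(1-rho^2)) = 8.1408 ~ t(5).
Step 5: Two-sided p-value from the t-distribution with 5 df = 0.000454.
Step 6: alpha = 0.1. reject H0.

rho = 0.9643, p = 0.000454, reject H0 at alpha = 0.1.


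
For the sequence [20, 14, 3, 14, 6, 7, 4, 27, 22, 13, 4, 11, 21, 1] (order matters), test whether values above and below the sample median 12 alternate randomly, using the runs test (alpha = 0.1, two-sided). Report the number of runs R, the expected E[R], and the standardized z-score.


Step 1: Compute median = 12; label A = above, B = below.
Labels in order: AABABBBAAABBAB  (n_A = 7, n_B = 7)
Step 2: Count runs R = 8.
Step 3: Under H0 (random ordering), E[R] = 2*n_A*n_B/(n_A+n_B) + 1 = 2*7*7/14 + 1 = 8.0000.
        Var[R] = 2*n_A*n_B*(2*n_A*n_B - n_A - n_B) / ((n_A+n_B)^2 * (n_A+n_B-1)) = 8232/2548 = 3.2308.
        SD[R] = 1.7974.
Step 4: R = E[R], so z = 0 with no continuity correction.
Step 5: Two-sided p-value via normal approximation = 2*(1 - Phi(|z|)) = 1.000000.
Step 6: alpha = 0.1. fail to reject H0.

R = 8, z = 0.0000, p = 1.000000, fail to reject H0.


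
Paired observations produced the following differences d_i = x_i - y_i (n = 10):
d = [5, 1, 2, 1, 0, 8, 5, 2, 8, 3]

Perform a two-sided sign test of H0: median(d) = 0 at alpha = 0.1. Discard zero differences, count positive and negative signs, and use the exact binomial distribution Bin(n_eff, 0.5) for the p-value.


Step 1: Discard zero differences. Original n = 10; n_eff = number of nonzero differences = 9.
Nonzero differences (with sign): +5, +1, +2, +1, +8, +5, +2, +8, +3
Step 2: Count signs: positive = 9, negative = 0.
Step 3: Under H0: P(positive) = 0.5, so the number of positives S ~ Bin(9, 0.5).
Step 4: Two-sided exact p-value = sum of Bin(9,0.5) probabilities at or below the observed probability = 0.003906.
Step 5: alpha = 0.1. reject H0.

n_eff = 9, pos = 9, neg = 0, p = 0.003906, reject H0.


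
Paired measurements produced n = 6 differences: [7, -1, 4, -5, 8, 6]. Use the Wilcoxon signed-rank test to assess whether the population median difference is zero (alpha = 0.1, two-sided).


Step 1: Drop any zero differences (none here) and take |d_i|.
|d| = [7, 1, 4, 5, 8, 6]
Step 2: Midrank |d_i| (ties get averaged ranks).
ranks: |7|->5, |1|->1, |4|->2, |5|->3, |8|->6, |6|->4
Step 3: Attach original signs; sum ranks with positive sign and with negative sign.
W+ = 5 + 2 + 6 + 4 = 17
W- = 1 + 3 = 4
(Check: W+ + W- = 21 should equal n(n+1)/2 = 21.)
Step 4: Test statistic W = min(W+, W-) = 4.
Step 5: No ties, so the exact null distribution over the 2^6 = 64 sign assignments gives the two-sided p-value = 0.218750.
Step 6: alpha = 0.1. fail to reject H0.

W+ = 17, W- = 4, W = min = 4, p = 0.218750, fail to reject H0.


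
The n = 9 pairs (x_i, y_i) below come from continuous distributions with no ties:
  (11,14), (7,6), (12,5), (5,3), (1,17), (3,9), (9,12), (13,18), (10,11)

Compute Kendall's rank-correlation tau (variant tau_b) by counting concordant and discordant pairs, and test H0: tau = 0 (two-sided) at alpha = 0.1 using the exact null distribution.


Step 1: Enumerate the 36 unordered pairs (i,j) with i<j and classify each by sign(x_j-x_i) * sign(y_j-y_i).
  (1,2):dx=-4,dy=-8->C; (1,3):dx=+1,dy=-9->D; (1,4):dx=-6,dy=-11->C; (1,5):dx=-10,dy=+3->D
  (1,6):dx=-8,dy=-5->C; (1,7):dx=-2,dy=-2->C; (1,8):dx=+2,dy=+4->C; (1,9):dx=-1,dy=-3->C
  (2,3):dx=+5,dy=-1->D; (2,4):dx=-2,dy=-3->C; (2,5):dx=-6,dy=+11->D; (2,6):dx=-4,dy=+3->D
  (2,7):dx=+2,dy=+6->C; (2,8):dx=+6,dy=+12->C; (2,9):dx=+3,dy=+5->C; (3,4):dx=-7,dy=-2->C
  (3,5):dx=-11,dy=+12->D; (3,6):dx=-9,dy=+4->D; (3,7):dx=-3,dy=+7->D; (3,8):dx=+1,dy=+13->C
  (3,9):dx=-2,dy=+6->D; (4,5):dx=-4,dy=+14->D; (4,6):dx=-2,dy=+6->D; (4,7):dx=+4,dy=+9->C
  (4,8):dx=+8,dy=+15->C; (4,9):dx=+5,dy=+8->C; (5,6):dx=+2,dy=-8->D; (5,7):dx=+8,dy=-5->D
  (5,8):dx=+12,dy=+1->C; (5,9):dx=+9,dy=-6->D; (6,7):dx=+6,dy=+3->C; (6,8):dx=+10,dy=+9->C
  (6,9):dx=+7,dy=+2->C; (7,8):dx=+4,dy=+6->C; (7,9):dx=+1,dy=-1->D; (8,9):dx=-3,dy=-7->C
Step 2: C = 21, D = 15, total pairs = 36.
Step 3: tau = (C - D)/(n(n-1)/2) = (21 - 15)/36 = 0.166667.
Step 4: Exact two-sided p-value (enumerate n! = 362880 permutations of y under H0): p = 0.612202.
Step 5: alpha = 0.1. fail to reject H0.

tau_b = 0.1667 (C=21, D=15), p = 0.612202, fail to reject H0.


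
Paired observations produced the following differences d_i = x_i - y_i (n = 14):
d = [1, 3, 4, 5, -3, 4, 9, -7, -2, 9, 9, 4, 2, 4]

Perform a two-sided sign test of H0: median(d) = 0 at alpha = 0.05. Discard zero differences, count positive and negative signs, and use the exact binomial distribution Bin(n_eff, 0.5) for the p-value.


Step 1: Discard zero differences. Original n = 14; n_eff = number of nonzero differences = 14.
Nonzero differences (with sign): +1, +3, +4, +5, -3, +4, +9, -7, -2, +9, +9, +4, +2, +4
Step 2: Count signs: positive = 11, negative = 3.
Step 3: Under H0: P(positive) = 0.5, so the number of positives S ~ Bin(14, 0.5).
Step 4: Two-sided exact p-value = sum of Bin(14,0.5) probabilities at or below the observed probability = 0.057373.
Step 5: alpha = 0.05. fail to reject H0.

n_eff = 14, pos = 11, neg = 3, p = 0.057373, fail to reject H0.


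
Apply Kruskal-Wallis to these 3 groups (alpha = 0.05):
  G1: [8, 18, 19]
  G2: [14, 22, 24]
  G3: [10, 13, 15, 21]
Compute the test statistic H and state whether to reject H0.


Step 1: Combine all N = 10 observations and assign midranks.
sorted (value, group, rank): (8,G1,1), (10,G3,2), (13,G3,3), (14,G2,4), (15,G3,5), (18,G1,6), (19,G1,7), (21,G3,8), (22,G2,9), (24,G2,10)
Step 2: Sum ranks within each group.
R_1 = 14 (n_1 = 3)
R_2 = 23 (n_2 = 3)
R_3 = 18 (n_3 = 4)
Step 3: H = 12/(N(N+1)) * sum(R_i^2/n_i) - 3(N+1)
     = 12/(10*11) * (14^2/3 + 23^2/3 + 18^2/4) - 3*11
     = 0.109091 * 322.667 - 33
     = 2.200000.
Step 4: No ties, so H is used without correction.
Step 5: Under H0, H ~ chi^2(2); p-value = 0.332871.
Step 6: alpha = 0.05. fail to reject H0.

H = 2.2000, df = 2, p = 0.332871, fail to reject H0.


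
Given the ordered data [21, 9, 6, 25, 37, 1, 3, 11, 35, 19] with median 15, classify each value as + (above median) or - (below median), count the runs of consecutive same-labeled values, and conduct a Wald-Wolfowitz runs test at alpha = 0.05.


Step 1: Compute median = 15; label A = above, B = below.
Labels in order: ABBAABBBAA  (n_A = 5, n_B = 5)
Step 2: Count runs R = 5.
Step 3: Under H0 (random ordering), E[R] = 2*n_A*n_B/(n_A+n_B) + 1 = 2*5*5/10 + 1 = 6.0000.
        Var[R] = 2*n_A*n_B*(2*n_A*n_B - n_A - n_B) / ((n_A+n_B)^2 * (n_A+n_B-1)) = 2000/900 = 2.2222.
        SD[R] = 1.4907.
Step 4: Continuity-corrected z = (R + 0.5 - E[R]) / SD[R] = (5 + 0.5 - 6.0000) / 1.4907 = -0.3354.
Step 5: Two-sided p-value via normal approximation = 2*(1 - Phi(|z|)) = 0.737316.
Step 6: alpha = 0.05. fail to reject H0.

R = 5, z = -0.3354, p = 0.737316, fail to reject H0.


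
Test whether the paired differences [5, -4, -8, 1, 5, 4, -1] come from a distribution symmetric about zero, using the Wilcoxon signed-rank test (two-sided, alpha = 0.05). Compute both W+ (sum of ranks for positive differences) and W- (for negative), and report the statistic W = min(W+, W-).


Step 1: Drop any zero differences (none here) and take |d_i|.
|d| = [5, 4, 8, 1, 5, 4, 1]
Step 2: Midrank |d_i| (ties get averaged ranks).
ranks: |5|->5.5, |4|->3.5, |8|->7, |1|->1.5, |5|->5.5, |4|->3.5, |1|->1.5
Step 3: Attach original signs; sum ranks with positive sign and with negative sign.
W+ = 5.5 + 1.5 + 5.5 + 3.5 = 16
W- = 3.5 + 7 + 1.5 = 12
(Check: W+ + W- = 28 should equal n(n+1)/2 = 28.)
Step 4: Test statistic W = min(W+, W-) = 12.
Step 5: Ties in |d|, so use the tie-corrected normal approximation.
        E[W] = n(n+1)/4 = 7*8/4 = 14.
        Tie groups: |d|=1 (t=2), |d|=4 (t=2), |d|=5 (t=2); sum(t^3 - t) = 18.
        Var[W] = n(n+1)(2n+1)/24 - sum(t^3-t)/48 = 840/24 - 18/48 = 34.625.
        z = (W - E[W]) / sqrt(Var[W]) = (12 - 14) / 5.8843 = -0.3399.
        Two-sided p = 2*Phi(z) = 0.733941.
Step 6: alpha = 0.05. fail to reject H0.

W+ = 16, W- = 12, W = min = 12, p = 0.733941, fail to reject H0.


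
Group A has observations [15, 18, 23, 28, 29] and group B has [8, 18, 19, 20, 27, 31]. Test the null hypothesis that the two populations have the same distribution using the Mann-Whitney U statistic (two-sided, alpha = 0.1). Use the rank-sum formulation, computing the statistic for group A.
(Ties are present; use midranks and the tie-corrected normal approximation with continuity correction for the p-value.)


Step 1: Combine and sort all 11 observations; assign midranks.
sorted (value, group): (8,Y), (15,X), (18,X), (18,Y), (19,Y), (20,Y), (23,X), (27,Y), (28,X), (29,X), (31,Y)
ranks: 8->1, 15->2, 18->3.5, 18->3.5, 19->5, 20->6, 23->7, 27->8, 28->9, 29->10, 31->11
Step 2: Rank sum for X: R1 = 2 + 3.5 + 7 + 9 + 10 = 31.5.
Step 3: U_X = R1 - n1(n1+1)/2 = 31.5 - 5*6/2 = 31.5 - 15 = 16.5.
       U_Y = n1*n2 - U_X = 30 - 16.5 = 13.5.
Step 4: Ties are present, so use the tie-corrected normal approximation (with continuity correction) for the p-value.
Step 5: p-value = 0.854805; compare to alpha = 0.1. fail to reject H0.

U_X = 16.5, p = 0.854805, fail to reject H0 at alpha = 0.1.


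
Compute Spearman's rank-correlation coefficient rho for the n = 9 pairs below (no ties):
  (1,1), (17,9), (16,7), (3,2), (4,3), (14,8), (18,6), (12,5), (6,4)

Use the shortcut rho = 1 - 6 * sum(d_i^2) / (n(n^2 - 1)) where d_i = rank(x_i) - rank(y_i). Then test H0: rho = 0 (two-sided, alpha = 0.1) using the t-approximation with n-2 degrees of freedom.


Step 1: Rank x and y separately (midranks; no ties here).
rank(x): 1->1, 17->8, 16->7, 3->2, 4->3, 14->6, 18->9, 12->5, 6->4
rank(y): 1->1, 9->9, 7->7, 2->2, 3->3, 8->8, 6->6, 5->5, 4->4
Step 2: d_i = R_x(i) - R_y(i); compute d_i^2.
  (1-1)^2=0, (8-9)^2=1, (7-7)^2=0, (2-2)^2=0, (3-3)^2=0, (6-8)^2=4, (9-6)^2=9, (5-5)^2=0, (4-4)^2=0
sum(d^2) = 14.
Step 3: rho = 1 - 6*14 / (9*(9^2 - 1)) = 1 - 84/720 = 0.883333.
Step 4: Under H0, t = rho * sqrt((n-2)/(1-rho^2)) = 4.9858 ~ t(7).
Step 5: Two-sided p-value from the t-distribution with 7 df = 0.001591.
Step 6: alpha = 0.1. reject H0.

rho = 0.8833, p = 0.001591, reject H0 at alpha = 0.1.


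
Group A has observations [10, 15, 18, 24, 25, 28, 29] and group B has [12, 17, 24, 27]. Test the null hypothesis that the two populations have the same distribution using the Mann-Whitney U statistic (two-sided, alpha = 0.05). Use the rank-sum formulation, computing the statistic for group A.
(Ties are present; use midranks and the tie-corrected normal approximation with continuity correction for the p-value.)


Step 1: Combine and sort all 11 observations; assign midranks.
sorted (value, group): (10,X), (12,Y), (15,X), (17,Y), (18,X), (24,X), (24,Y), (25,X), (27,Y), (28,X), (29,X)
ranks: 10->1, 12->2, 15->3, 17->4, 18->5, 24->6.5, 24->6.5, 25->8, 27->9, 28->10, 29->11
Step 2: Rank sum for X: R1 = 1 + 3 + 5 + 6.5 + 8 + 10 + 11 = 44.5.
Step 3: U_X = R1 - n1(n1+1)/2 = 44.5 - 7*8/2 = 44.5 - 28 = 16.5.
       U_Y = n1*n2 - U_X = 28 - 16.5 = 11.5.
Step 4: Ties are present, so use the tie-corrected normal approximation (with continuity correction) for the p-value.
Step 5: p-value = 0.704817; compare to alpha = 0.05. fail to reject H0.

U_X = 16.5, p = 0.704817, fail to reject H0 at alpha = 0.05.


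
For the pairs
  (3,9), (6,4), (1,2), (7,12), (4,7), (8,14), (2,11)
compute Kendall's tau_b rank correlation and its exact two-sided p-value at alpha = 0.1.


Step 1: Enumerate the 21 unordered pairs (i,j) with i<j and classify each by sign(x_j-x_i) * sign(y_j-y_i).
  (1,2):dx=+3,dy=-5->D; (1,3):dx=-2,dy=-7->C; (1,4):dx=+4,dy=+3->C; (1,5):dx=+1,dy=-2->D
  (1,6):dx=+5,dy=+5->C; (1,7):dx=-1,dy=+2->D; (2,3):dx=-5,dy=-2->C; (2,4):dx=+1,dy=+8->C
  (2,5):dx=-2,dy=+3->D; (2,6):dx=+2,dy=+10->C; (2,7):dx=-4,dy=+7->D; (3,4):dx=+6,dy=+10->C
  (3,5):dx=+3,dy=+5->C; (3,6):dx=+7,dy=+12->C; (3,7):dx=+1,dy=+9->C; (4,5):dx=-3,dy=-5->C
  (4,6):dx=+1,dy=+2->C; (4,7):dx=-5,dy=-1->C; (5,6):dx=+4,dy=+7->C; (5,7):dx=-2,dy=+4->D
  (6,7):dx=-6,dy=-3->C
Step 2: C = 15, D = 6, total pairs = 21.
Step 3: tau = (C - D)/(n(n-1)/2) = (15 - 6)/21 = 0.428571.
Step 4: Exact two-sided p-value (enumerate n! = 5040 permutations of y under H0): p = 0.238889.
Step 5: alpha = 0.1. fail to reject H0.

tau_b = 0.4286 (C=15, D=6), p = 0.238889, fail to reject H0.


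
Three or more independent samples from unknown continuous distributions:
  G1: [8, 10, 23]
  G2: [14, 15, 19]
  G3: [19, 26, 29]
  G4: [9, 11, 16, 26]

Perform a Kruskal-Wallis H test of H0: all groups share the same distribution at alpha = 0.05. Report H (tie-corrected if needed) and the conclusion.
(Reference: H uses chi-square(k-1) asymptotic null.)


Step 1: Combine all N = 13 observations and assign midranks.
sorted (value, group, rank): (8,G1,1), (9,G4,2), (10,G1,3), (11,G4,4), (14,G2,5), (15,G2,6), (16,G4,7), (19,G2,8.5), (19,G3,8.5), (23,G1,10), (26,G3,11.5), (26,G4,11.5), (29,G3,13)
Step 2: Sum ranks within each group.
R_1 = 14 (n_1 = 3)
R_2 = 19.5 (n_2 = 3)
R_3 = 33 (n_3 = 3)
R_4 = 24.5 (n_4 = 4)
Step 3: H = 12/(N(N+1)) * sum(R_i^2/n_i) - 3(N+1)
     = 12/(13*14) * (14^2/3 + 19.5^2/3 + 33^2/3 + 24.5^2/4) - 3*14
     = 0.065934 * 705.146 - 42
     = 4.493132.
Step 4: Ties present; correction factor C = 1 - 12/(13^3 - 13) = 0.994505. Corrected H = 4.493132 / 0.994505 = 4.517956.
Step 5: Under H0, H ~ chi^2(3); p-value = 0.210694.
Step 6: alpha = 0.05. fail to reject H0.

H = 4.5180, df = 3, p = 0.210694, fail to reject H0.


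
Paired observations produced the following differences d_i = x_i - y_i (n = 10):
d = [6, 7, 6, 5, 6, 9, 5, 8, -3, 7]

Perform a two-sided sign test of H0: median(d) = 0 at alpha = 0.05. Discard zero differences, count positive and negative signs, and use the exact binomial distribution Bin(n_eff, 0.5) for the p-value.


Step 1: Discard zero differences. Original n = 10; n_eff = number of nonzero differences = 10.
Nonzero differences (with sign): +6, +7, +6, +5, +6, +9, +5, +8, -3, +7
Step 2: Count signs: positive = 9, negative = 1.
Step 3: Under H0: P(positive) = 0.5, so the number of positives S ~ Bin(10, 0.5).
Step 4: Two-sided exact p-value = sum of Bin(10,0.5) probabilities at or below the observed probability = 0.021484.
Step 5: alpha = 0.05. reject H0.

n_eff = 10, pos = 9, neg = 1, p = 0.021484, reject H0.


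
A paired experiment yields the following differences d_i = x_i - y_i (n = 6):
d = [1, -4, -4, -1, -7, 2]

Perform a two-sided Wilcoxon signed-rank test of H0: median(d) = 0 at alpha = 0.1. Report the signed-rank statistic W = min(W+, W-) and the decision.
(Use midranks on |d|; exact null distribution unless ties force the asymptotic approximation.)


Step 1: Drop any zero differences (none here) and take |d_i|.
|d| = [1, 4, 4, 1, 7, 2]
Step 2: Midrank |d_i| (ties get averaged ranks).
ranks: |1|->1.5, |4|->4.5, |4|->4.5, |1|->1.5, |7|->6, |2|->3
Step 3: Attach original signs; sum ranks with positive sign and with negative sign.
W+ = 1.5 + 3 = 4.5
W- = 4.5 + 4.5 + 1.5 + 6 = 16.5
(Check: W+ + W- = 21 should equal n(n+1)/2 = 21.)
Step 4: Test statistic W = min(W+, W-) = 4.5.
Step 5: Ties in |d|, so use the tie-corrected normal approximation.
        E[W] = n(n+1)/4 = 6*7/4 = 10.5.
        Tie groups: |d|=1 (t=2), |d|=4 (t=2); sum(t^3 - t) = 12.
        Var[W] = n(n+1)(2n+1)/24 - sum(t^3-t)/48 = 546/24 - 12/48 = 22.5.
        z = (W - E[W]) / sqrt(Var[W]) = (4.5 - 10.5) / 4.7434 = -1.2649.
        Two-sided p = 2*Phi(z) = 0.205903.
Step 6: alpha = 0.1. fail to reject H0.

W+ = 4.5, W- = 16.5, W = min = 4.5, p = 0.205903, fail to reject H0.


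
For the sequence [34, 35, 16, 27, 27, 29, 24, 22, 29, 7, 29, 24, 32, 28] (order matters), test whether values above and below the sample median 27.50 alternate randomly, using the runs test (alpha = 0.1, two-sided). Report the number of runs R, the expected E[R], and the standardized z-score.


Step 1: Compute median = 27.50; label A = above, B = below.
Labels in order: AABBBABBABABAA  (n_A = 7, n_B = 7)
Step 2: Count runs R = 9.
Step 3: Under H0 (random ordering), E[R] = 2*n_A*n_B/(n_A+n_B) + 1 = 2*7*7/14 + 1 = 8.0000.
        Var[R] = 2*n_A*n_B*(2*n_A*n_B - n_A - n_B) / ((n_A+n_B)^2 * (n_A+n_B-1)) = 8232/2548 = 3.2308.
        SD[R] = 1.7974.
Step 4: Continuity-corrected z = (R - 0.5 - E[R]) / SD[R] = (9 - 0.5 - 8.0000) / 1.7974 = 0.2782.
Step 5: Two-sided p-value via normal approximation = 2*(1 - Phi(|z|)) = 0.780879.
Step 6: alpha = 0.1. fail to reject H0.

R = 9, z = 0.2782, p = 0.780879, fail to reject H0.


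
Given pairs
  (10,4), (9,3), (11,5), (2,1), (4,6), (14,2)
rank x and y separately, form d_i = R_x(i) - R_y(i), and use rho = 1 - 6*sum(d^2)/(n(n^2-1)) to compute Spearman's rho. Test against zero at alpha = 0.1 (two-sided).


Step 1: Rank x and y separately (midranks; no ties here).
rank(x): 10->4, 9->3, 11->5, 2->1, 4->2, 14->6
rank(y): 4->4, 3->3, 5->5, 1->1, 6->6, 2->2
Step 2: d_i = R_x(i) - R_y(i); compute d_i^2.
  (4-4)^2=0, (3-3)^2=0, (5-5)^2=0, (1-1)^2=0, (2-6)^2=16, (6-2)^2=16
sum(d^2) = 32.
Step 3: rho = 1 - 6*32 / (6*(6^2 - 1)) = 1 - 192/210 = 0.085714.
Step 4: Under H0, t = rho * sqrt((n-2)/(1-rho^2)) = 0.1721 ~ t(4).
Step 5: Two-sided p-value from the t-distribution with 4 df = 0.871743.
Step 6: alpha = 0.1. fail to reject H0.

rho = 0.0857, p = 0.871743, fail to reject H0 at alpha = 0.1.


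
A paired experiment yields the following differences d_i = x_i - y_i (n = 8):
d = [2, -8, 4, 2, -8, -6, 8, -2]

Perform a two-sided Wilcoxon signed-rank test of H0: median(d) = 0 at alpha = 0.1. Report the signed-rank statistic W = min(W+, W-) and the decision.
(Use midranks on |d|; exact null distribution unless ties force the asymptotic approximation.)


Step 1: Drop any zero differences (none here) and take |d_i|.
|d| = [2, 8, 4, 2, 8, 6, 8, 2]
Step 2: Midrank |d_i| (ties get averaged ranks).
ranks: |2|->2, |8|->7, |4|->4, |2|->2, |8|->7, |6|->5, |8|->7, |2|->2
Step 3: Attach original signs; sum ranks with positive sign and with negative sign.
W+ = 2 + 4 + 2 + 7 = 15
W- = 7 + 7 + 5 + 2 = 21
(Check: W+ + W- = 36 should equal n(n+1)/2 = 36.)
Step 4: Test statistic W = min(W+, W-) = 15.
Step 5: Ties in |d|, so use the tie-corrected normal approximation.
        E[W] = n(n+1)/4 = 8*9/4 = 18.
        Tie groups: |d|=2 (t=3), |d|=8 (t=3); sum(t^3 - t) = 48.
        Var[W] = n(n+1)(2n+1)/24 - sum(t^3-t)/48 = 1224/24 - 48/48 = 50.
        z = (W - E[W]) / sqrt(Var[W]) = (15 - 18) / 7.0711 = -0.4243.
        Two-sided p = 2*Phi(z) = 0.671373.
Step 6: alpha = 0.1. fail to reject H0.

W+ = 15, W- = 21, W = min = 15, p = 0.671373, fail to reject H0.


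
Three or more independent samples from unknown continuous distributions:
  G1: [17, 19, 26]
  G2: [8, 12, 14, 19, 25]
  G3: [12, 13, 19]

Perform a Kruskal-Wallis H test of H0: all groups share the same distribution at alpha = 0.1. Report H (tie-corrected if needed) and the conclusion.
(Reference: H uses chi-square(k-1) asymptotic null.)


Step 1: Combine all N = 11 observations and assign midranks.
sorted (value, group, rank): (8,G2,1), (12,G2,2.5), (12,G3,2.5), (13,G3,4), (14,G2,5), (17,G1,6), (19,G1,8), (19,G2,8), (19,G3,8), (25,G2,10), (26,G1,11)
Step 2: Sum ranks within each group.
R_1 = 25 (n_1 = 3)
R_2 = 26.5 (n_2 = 5)
R_3 = 14.5 (n_3 = 3)
Step 3: H = 12/(N(N+1)) * sum(R_i^2/n_i) - 3(N+1)
     = 12/(11*12) * (25^2/3 + 26.5^2/5 + 14.5^2/3) - 3*12
     = 0.090909 * 418.867 - 36
     = 2.078788.
Step 4: Ties present; correction factor C = 1 - 30/(11^3 - 11) = 0.977273. Corrected H = 2.078788 / 0.977273 = 2.127132.
Step 5: Under H0, H ~ chi^2(2); p-value = 0.345223.
Step 6: alpha = 0.1. fail to reject H0.

H = 2.1271, df = 2, p = 0.345223, fail to reject H0.


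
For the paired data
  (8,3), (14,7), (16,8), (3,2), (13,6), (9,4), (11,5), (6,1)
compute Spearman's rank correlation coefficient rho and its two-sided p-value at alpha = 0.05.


Step 1: Rank x and y separately (midranks; no ties here).
rank(x): 8->3, 14->7, 16->8, 3->1, 13->6, 9->4, 11->5, 6->2
rank(y): 3->3, 7->7, 8->8, 2->2, 6->6, 4->4, 5->5, 1->1
Step 2: d_i = R_x(i) - R_y(i); compute d_i^2.
  (3-3)^2=0, (7-7)^2=0, (8-8)^2=0, (1-2)^2=1, (6-6)^2=0, (4-4)^2=0, (5-5)^2=0, (2-1)^2=1
sum(d^2) = 2.
Step 3: rho = 1 - 6*2 / (8*(8^2 - 1)) = 1 - 12/504 = 0.976190.
Step 4: Under H0, t = rho * sqrt((n-2)/(1-rho^2)) = 11.0235 ~ t(6).
Step 5: Two-sided p-value from the t-distribution with 6 df = 0.000033.
Step 6: alpha = 0.05. reject H0.

rho = 0.9762, p = 0.000033, reject H0 at alpha = 0.05.


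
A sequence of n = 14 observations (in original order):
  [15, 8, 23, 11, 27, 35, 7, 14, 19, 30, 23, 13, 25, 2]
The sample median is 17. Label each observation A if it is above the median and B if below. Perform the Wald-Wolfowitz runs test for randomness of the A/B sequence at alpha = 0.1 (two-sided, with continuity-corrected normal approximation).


Step 1: Compute median = 17; label A = above, B = below.
Labels in order: BBABAABBAAABAB  (n_A = 7, n_B = 7)
Step 2: Count runs R = 9.
Step 3: Under H0 (random ordering), E[R] = 2*n_A*n_B/(n_A+n_B) + 1 = 2*7*7/14 + 1 = 8.0000.
        Var[R] = 2*n_A*n_B*(2*n_A*n_B - n_A - n_B) / ((n_A+n_B)^2 * (n_A+n_B-1)) = 8232/2548 = 3.2308.
        SD[R] = 1.7974.
Step 4: Continuity-corrected z = (R - 0.5 - E[R]) / SD[R] = (9 - 0.5 - 8.0000) / 1.7974 = 0.2782.
Step 5: Two-sided p-value via normal approximation = 2*(1 - Phi(|z|)) = 0.780879.
Step 6: alpha = 0.1. fail to reject H0.

R = 9, z = 0.2782, p = 0.780879, fail to reject H0.


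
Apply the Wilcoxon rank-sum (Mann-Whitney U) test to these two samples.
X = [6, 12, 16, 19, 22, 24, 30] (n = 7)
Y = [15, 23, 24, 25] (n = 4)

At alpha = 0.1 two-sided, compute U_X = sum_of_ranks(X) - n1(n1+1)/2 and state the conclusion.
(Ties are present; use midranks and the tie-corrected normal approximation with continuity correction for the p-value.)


Step 1: Combine and sort all 11 observations; assign midranks.
sorted (value, group): (6,X), (12,X), (15,Y), (16,X), (19,X), (22,X), (23,Y), (24,X), (24,Y), (25,Y), (30,X)
ranks: 6->1, 12->2, 15->3, 16->4, 19->5, 22->6, 23->7, 24->8.5, 24->8.5, 25->10, 30->11
Step 2: Rank sum for X: R1 = 1 + 2 + 4 + 5 + 6 + 8.5 + 11 = 37.5.
Step 3: U_X = R1 - n1(n1+1)/2 = 37.5 - 7*8/2 = 37.5 - 28 = 9.5.
       U_Y = n1*n2 - U_X = 28 - 9.5 = 18.5.
Step 4: Ties are present, so use the tie-corrected normal approximation (with continuity correction) for the p-value.
Step 5: p-value = 0.448659; compare to alpha = 0.1. fail to reject H0.

U_X = 9.5, p = 0.448659, fail to reject H0 at alpha = 0.1.


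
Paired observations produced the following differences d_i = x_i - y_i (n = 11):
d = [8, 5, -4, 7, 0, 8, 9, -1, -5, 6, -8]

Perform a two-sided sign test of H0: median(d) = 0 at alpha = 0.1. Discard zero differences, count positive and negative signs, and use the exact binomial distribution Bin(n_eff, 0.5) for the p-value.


Step 1: Discard zero differences. Original n = 11; n_eff = number of nonzero differences = 10.
Nonzero differences (with sign): +8, +5, -4, +7, +8, +9, -1, -5, +6, -8
Step 2: Count signs: positive = 6, negative = 4.
Step 3: Under H0: P(positive) = 0.5, so the number of positives S ~ Bin(10, 0.5).
Step 4: Two-sided exact p-value = sum of Bin(10,0.5) probabilities at or below the observed probability = 0.753906.
Step 5: alpha = 0.1. fail to reject H0.

n_eff = 10, pos = 6, neg = 4, p = 0.753906, fail to reject H0.


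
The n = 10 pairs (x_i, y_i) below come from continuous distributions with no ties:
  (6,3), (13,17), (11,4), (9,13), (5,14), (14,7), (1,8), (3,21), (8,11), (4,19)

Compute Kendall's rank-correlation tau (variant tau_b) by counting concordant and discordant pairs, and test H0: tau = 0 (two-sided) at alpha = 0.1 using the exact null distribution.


Step 1: Enumerate the 45 unordered pairs (i,j) with i<j and classify each by sign(x_j-x_i) * sign(y_j-y_i).
  (1,2):dx=+7,dy=+14->C; (1,3):dx=+5,dy=+1->C; (1,4):dx=+3,dy=+10->C; (1,5):dx=-1,dy=+11->D
  (1,6):dx=+8,dy=+4->C; (1,7):dx=-5,dy=+5->D; (1,8):dx=-3,dy=+18->D; (1,9):dx=+2,dy=+8->C
  (1,10):dx=-2,dy=+16->D; (2,3):dx=-2,dy=-13->C; (2,4):dx=-4,dy=-4->C; (2,5):dx=-8,dy=-3->C
  (2,6):dx=+1,dy=-10->D; (2,7):dx=-12,dy=-9->C; (2,8):dx=-10,dy=+4->D; (2,9):dx=-5,dy=-6->C
  (2,10):dx=-9,dy=+2->D; (3,4):dx=-2,dy=+9->D; (3,5):dx=-6,dy=+10->D; (3,6):dx=+3,dy=+3->C
  (3,7):dx=-10,dy=+4->D; (3,8):dx=-8,dy=+17->D; (3,9):dx=-3,dy=+7->D; (3,10):dx=-7,dy=+15->D
  (4,5):dx=-4,dy=+1->D; (4,6):dx=+5,dy=-6->D; (4,7):dx=-8,dy=-5->C; (4,8):dx=-6,dy=+8->D
  (4,9):dx=-1,dy=-2->C; (4,10):dx=-5,dy=+6->D; (5,6):dx=+9,dy=-7->D; (5,7):dx=-4,dy=-6->C
  (5,8):dx=-2,dy=+7->D; (5,9):dx=+3,dy=-3->D; (5,10):dx=-1,dy=+5->D; (6,7):dx=-13,dy=+1->D
  (6,8):dx=-11,dy=+14->D; (6,9):dx=-6,dy=+4->D; (6,10):dx=-10,dy=+12->D; (7,8):dx=+2,dy=+13->C
  (7,9):dx=+7,dy=+3->C; (7,10):dx=+3,dy=+11->C; (8,9):dx=+5,dy=-10->D; (8,10):dx=+1,dy=-2->D
  (9,10):dx=-4,dy=+8->D
Step 2: C = 17, D = 28, total pairs = 45.
Step 3: tau = (C - D)/(n(n-1)/2) = (17 - 28)/45 = -0.244444.
Step 4: Exact two-sided p-value (enumerate n! = 3628800 permutations of y under H0): p = 0.380720.
Step 5: alpha = 0.1. fail to reject H0.

tau_b = -0.2444 (C=17, D=28), p = 0.380720, fail to reject H0.


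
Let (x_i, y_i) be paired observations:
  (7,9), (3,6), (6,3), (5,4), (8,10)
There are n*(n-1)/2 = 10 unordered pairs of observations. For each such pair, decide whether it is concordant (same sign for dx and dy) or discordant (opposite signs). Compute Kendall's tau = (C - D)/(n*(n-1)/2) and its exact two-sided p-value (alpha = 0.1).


Step 1: Enumerate the 10 unordered pairs (i,j) with i<j and classify each by sign(x_j-x_i) * sign(y_j-y_i).
  (1,2):dx=-4,dy=-3->C; (1,3):dx=-1,dy=-6->C; (1,4):dx=-2,dy=-5->C; (1,5):dx=+1,dy=+1->C
  (2,3):dx=+3,dy=-3->D; (2,4):dx=+2,dy=-2->D; (2,5):dx=+5,dy=+4->C; (3,4):dx=-1,dy=+1->D
  (3,5):dx=+2,dy=+7->C; (4,5):dx=+3,dy=+6->C
Step 2: C = 7, D = 3, total pairs = 10.
Step 3: tau = (C - D)/(n(n-1)/2) = (7 - 3)/10 = 0.400000.
Step 4: Exact two-sided p-value (enumerate n! = 120 permutations of y under H0): p = 0.483333.
Step 5: alpha = 0.1. fail to reject H0.

tau_b = 0.4000 (C=7, D=3), p = 0.483333, fail to reject H0.


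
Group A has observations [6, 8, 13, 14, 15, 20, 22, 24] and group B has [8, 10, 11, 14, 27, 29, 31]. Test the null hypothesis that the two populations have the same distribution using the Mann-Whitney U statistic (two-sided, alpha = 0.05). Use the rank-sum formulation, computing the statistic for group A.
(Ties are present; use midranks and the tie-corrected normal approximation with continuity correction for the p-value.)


Step 1: Combine and sort all 15 observations; assign midranks.
sorted (value, group): (6,X), (8,X), (8,Y), (10,Y), (11,Y), (13,X), (14,X), (14,Y), (15,X), (20,X), (22,X), (24,X), (27,Y), (29,Y), (31,Y)
ranks: 6->1, 8->2.5, 8->2.5, 10->4, 11->5, 13->6, 14->7.5, 14->7.5, 15->9, 20->10, 22->11, 24->12, 27->13, 29->14, 31->15
Step 2: Rank sum for X: R1 = 1 + 2.5 + 6 + 7.5 + 9 + 10 + 11 + 12 = 59.
Step 3: U_X = R1 - n1(n1+1)/2 = 59 - 8*9/2 = 59 - 36 = 23.
       U_Y = n1*n2 - U_X = 56 - 23 = 33.
Step 4: Ties are present, so use the tie-corrected normal approximation (with continuity correction) for the p-value.
Step 5: p-value = 0.601875; compare to alpha = 0.05. fail to reject H0.

U_X = 23, p = 0.601875, fail to reject H0 at alpha = 0.05.


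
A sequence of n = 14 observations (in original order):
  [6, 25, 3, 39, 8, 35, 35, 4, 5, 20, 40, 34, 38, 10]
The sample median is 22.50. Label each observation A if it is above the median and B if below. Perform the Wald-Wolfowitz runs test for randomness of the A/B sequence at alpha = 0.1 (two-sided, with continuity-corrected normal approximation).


Step 1: Compute median = 22.50; label A = above, B = below.
Labels in order: BABABAABBBAAAB  (n_A = 7, n_B = 7)
Step 2: Count runs R = 9.
Step 3: Under H0 (random ordering), E[R] = 2*n_A*n_B/(n_A+n_B) + 1 = 2*7*7/14 + 1 = 8.0000.
        Var[R] = 2*n_A*n_B*(2*n_A*n_B - n_A - n_B) / ((n_A+n_B)^2 * (n_A+n_B-1)) = 8232/2548 = 3.2308.
        SD[R] = 1.7974.
Step 4: Continuity-corrected z = (R - 0.5 - E[R]) / SD[R] = (9 - 0.5 - 8.0000) / 1.7974 = 0.2782.
Step 5: Two-sided p-value via normal approximation = 2*(1 - Phi(|z|)) = 0.780879.
Step 6: alpha = 0.1. fail to reject H0.

R = 9, z = 0.2782, p = 0.780879, fail to reject H0.


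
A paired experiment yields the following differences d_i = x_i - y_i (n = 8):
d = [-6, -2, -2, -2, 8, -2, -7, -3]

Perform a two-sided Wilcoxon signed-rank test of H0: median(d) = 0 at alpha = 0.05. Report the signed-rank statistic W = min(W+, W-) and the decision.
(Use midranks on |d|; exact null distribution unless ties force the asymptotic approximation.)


Step 1: Drop any zero differences (none here) and take |d_i|.
|d| = [6, 2, 2, 2, 8, 2, 7, 3]
Step 2: Midrank |d_i| (ties get averaged ranks).
ranks: |6|->6, |2|->2.5, |2|->2.5, |2|->2.5, |8|->8, |2|->2.5, |7|->7, |3|->5
Step 3: Attach original signs; sum ranks with positive sign and with negative sign.
W+ = 8 = 8
W- = 6 + 2.5 + 2.5 + 2.5 + 2.5 + 7 + 5 = 28
(Check: W+ + W- = 36 should equal n(n+1)/2 = 36.)
Step 4: Test statistic W = min(W+, W-) = 8.
Step 5: Ties in |d|, so use the tie-corrected normal approximation.
        E[W] = n(n+1)/4 = 8*9/4 = 18.
        Tie groups: |d|=2 (t=4); sum(t^3 - t) = 60.
        Var[W] = n(n+1)(2n+1)/24 - sum(t^3-t)/48 = 1224/24 - 60/48 = 49.75.
        z = (W - E[W]) / sqrt(Var[W]) = (8 - 18) / 7.0534 = -1.4178.
        Two-sided p = 2*Phi(z) = 0.156260.
Step 6: alpha = 0.05. fail to reject H0.

W+ = 8, W- = 28, W = min = 8, p = 0.156260, fail to reject H0.


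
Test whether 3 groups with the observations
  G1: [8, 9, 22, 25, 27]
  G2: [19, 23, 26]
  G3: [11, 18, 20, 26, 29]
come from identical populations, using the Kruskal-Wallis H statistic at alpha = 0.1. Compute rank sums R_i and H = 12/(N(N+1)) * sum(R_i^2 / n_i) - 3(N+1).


Step 1: Combine all N = 13 observations and assign midranks.
sorted (value, group, rank): (8,G1,1), (9,G1,2), (11,G3,3), (18,G3,4), (19,G2,5), (20,G3,6), (22,G1,7), (23,G2,8), (25,G1,9), (26,G2,10.5), (26,G3,10.5), (27,G1,12), (29,G3,13)
Step 2: Sum ranks within each group.
R_1 = 31 (n_1 = 5)
R_2 = 23.5 (n_2 = 3)
R_3 = 36.5 (n_3 = 5)
Step 3: H = 12/(N(N+1)) * sum(R_i^2/n_i) - 3(N+1)
     = 12/(13*14) * (31^2/5 + 23.5^2/3 + 36.5^2/5) - 3*14
     = 0.065934 * 642.733 - 42
     = 0.378022.
Step 4: Ties present; correction factor C = 1 - 6/(13^3 - 13) = 0.997253. Corrected H = 0.378022 / 0.997253 = 0.379063.
Step 5: Under H0, H ~ chi^2(2); p-value = 0.827347.
Step 6: alpha = 0.1. fail to reject H0.

H = 0.3791, df = 2, p = 0.827347, fail to reject H0.


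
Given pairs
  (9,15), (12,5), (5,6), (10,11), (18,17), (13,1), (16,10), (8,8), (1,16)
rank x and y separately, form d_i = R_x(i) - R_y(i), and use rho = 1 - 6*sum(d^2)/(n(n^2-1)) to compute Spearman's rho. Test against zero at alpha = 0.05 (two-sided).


Step 1: Rank x and y separately (midranks; no ties here).
rank(x): 9->4, 12->6, 5->2, 10->5, 18->9, 13->7, 16->8, 8->3, 1->1
rank(y): 15->7, 5->2, 6->3, 11->6, 17->9, 1->1, 10->5, 8->4, 16->8
Step 2: d_i = R_x(i) - R_y(i); compute d_i^2.
  (4-7)^2=9, (6-2)^2=16, (2-3)^2=1, (5-6)^2=1, (9-9)^2=0, (7-1)^2=36, (8-5)^2=9, (3-4)^2=1, (1-8)^2=49
sum(d^2) = 122.
Step 3: rho = 1 - 6*122 / (9*(9^2 - 1)) = 1 - 732/720 = -0.016667.
Step 4: Under H0, t = rho * sqrt((n-2)/(1-rho^2)) = -0.0441 ~ t(7).
Step 5: Two-sided p-value from the t-distribution with 7 df = 0.966055.
Step 6: alpha = 0.05. fail to reject H0.

rho = -0.0167, p = 0.966055, fail to reject H0 at alpha = 0.05.


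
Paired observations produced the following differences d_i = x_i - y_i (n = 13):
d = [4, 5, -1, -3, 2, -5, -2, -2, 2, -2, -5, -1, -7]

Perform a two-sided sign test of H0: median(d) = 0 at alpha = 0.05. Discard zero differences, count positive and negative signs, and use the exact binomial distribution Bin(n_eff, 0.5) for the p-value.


Step 1: Discard zero differences. Original n = 13; n_eff = number of nonzero differences = 13.
Nonzero differences (with sign): +4, +5, -1, -3, +2, -5, -2, -2, +2, -2, -5, -1, -7
Step 2: Count signs: positive = 4, negative = 9.
Step 3: Under H0: P(positive) = 0.5, so the number of positives S ~ Bin(13, 0.5).
Step 4: Two-sided exact p-value = sum of Bin(13,0.5) probabilities at or below the observed probability = 0.266846.
Step 5: alpha = 0.05. fail to reject H0.

n_eff = 13, pos = 4, neg = 9, p = 0.266846, fail to reject H0.


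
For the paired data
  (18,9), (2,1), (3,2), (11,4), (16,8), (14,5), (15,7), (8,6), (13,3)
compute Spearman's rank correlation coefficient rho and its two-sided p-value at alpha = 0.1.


Step 1: Rank x and y separately (midranks; no ties here).
rank(x): 18->9, 2->1, 3->2, 11->4, 16->8, 14->6, 15->7, 8->3, 13->5
rank(y): 9->9, 1->1, 2->2, 4->4, 8->8, 5->5, 7->7, 6->6, 3->3
Step 2: d_i = R_x(i) - R_y(i); compute d_i^2.
  (9-9)^2=0, (1-1)^2=0, (2-2)^2=0, (4-4)^2=0, (8-8)^2=0, (6-5)^2=1, (7-7)^2=0, (3-6)^2=9, (5-3)^2=4
sum(d^2) = 14.
Step 3: rho = 1 - 6*14 / (9*(9^2 - 1)) = 1 - 84/720 = 0.883333.
Step 4: Under H0, t = rho * sqrt((n-2)/(1-rho^2)) = 4.9858 ~ t(7).
Step 5: Two-sided p-value from the t-distribution with 7 df = 0.001591.
Step 6: alpha = 0.1. reject H0.

rho = 0.8833, p = 0.001591, reject H0 at alpha = 0.1.


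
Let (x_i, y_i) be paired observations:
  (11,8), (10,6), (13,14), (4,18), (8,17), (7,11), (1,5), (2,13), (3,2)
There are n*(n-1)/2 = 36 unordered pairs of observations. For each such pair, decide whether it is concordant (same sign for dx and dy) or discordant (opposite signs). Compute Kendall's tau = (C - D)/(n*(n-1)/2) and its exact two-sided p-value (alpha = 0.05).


Step 1: Enumerate the 36 unordered pairs (i,j) with i<j and classify each by sign(x_j-x_i) * sign(y_j-y_i).
  (1,2):dx=-1,dy=-2->C; (1,3):dx=+2,dy=+6->C; (1,4):dx=-7,dy=+10->D; (1,5):dx=-3,dy=+9->D
  (1,6):dx=-4,dy=+3->D; (1,7):dx=-10,dy=-3->C; (1,8):dx=-9,dy=+5->D; (1,9):dx=-8,dy=-6->C
  (2,3):dx=+3,dy=+8->C; (2,4):dx=-6,dy=+12->D; (2,5):dx=-2,dy=+11->D; (2,6):dx=-3,dy=+5->D
  (2,7):dx=-9,dy=-1->C; (2,8):dx=-8,dy=+7->D; (2,9):dx=-7,dy=-4->C; (3,4):dx=-9,dy=+4->D
  (3,5):dx=-5,dy=+3->D; (3,6):dx=-6,dy=-3->C; (3,7):dx=-12,dy=-9->C; (3,8):dx=-11,dy=-1->C
  (3,9):dx=-10,dy=-12->C; (4,5):dx=+4,dy=-1->D; (4,6):dx=+3,dy=-7->D; (4,7):dx=-3,dy=-13->C
  (4,8):dx=-2,dy=-5->C; (4,9):dx=-1,dy=-16->C; (5,6):dx=-1,dy=-6->C; (5,7):dx=-7,dy=-12->C
  (5,8):dx=-6,dy=-4->C; (5,9):dx=-5,dy=-15->C; (6,7):dx=-6,dy=-6->C; (6,8):dx=-5,dy=+2->D
  (6,9):dx=-4,dy=-9->C; (7,8):dx=+1,dy=+8->C; (7,9):dx=+2,dy=-3->D; (8,9):dx=+1,dy=-11->D
Step 2: C = 21, D = 15, total pairs = 36.
Step 3: tau = (C - D)/(n(n-1)/2) = (21 - 15)/36 = 0.166667.
Step 4: Exact two-sided p-value (enumerate n! = 362880 permutations of y under H0): p = 0.612202.
Step 5: alpha = 0.05. fail to reject H0.

tau_b = 0.1667 (C=21, D=15), p = 0.612202, fail to reject H0.


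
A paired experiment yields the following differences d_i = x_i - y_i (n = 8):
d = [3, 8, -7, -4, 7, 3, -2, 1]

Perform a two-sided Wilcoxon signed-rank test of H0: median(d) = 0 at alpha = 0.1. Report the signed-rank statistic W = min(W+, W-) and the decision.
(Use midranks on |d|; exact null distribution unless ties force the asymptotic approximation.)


Step 1: Drop any zero differences (none here) and take |d_i|.
|d| = [3, 8, 7, 4, 7, 3, 2, 1]
Step 2: Midrank |d_i| (ties get averaged ranks).
ranks: |3|->3.5, |8|->8, |7|->6.5, |4|->5, |7|->6.5, |3|->3.5, |2|->2, |1|->1
Step 3: Attach original signs; sum ranks with positive sign and with negative sign.
W+ = 3.5 + 8 + 6.5 + 3.5 + 1 = 22.5
W- = 6.5 + 5 + 2 = 13.5
(Check: W+ + W- = 36 should equal n(n+1)/2 = 36.)
Step 4: Test statistic W = min(W+, W-) = 13.5.
Step 5: Ties in |d|, so use the tie-corrected normal approximation.
        E[W] = n(n+1)/4 = 8*9/4 = 18.
        Tie groups: |d|=3 (t=2), |d|=7 (t=2); sum(t^3 - t) = 12.
        Var[W] = n(n+1)(2n+1)/24 - sum(t^3-t)/48 = 1224/24 - 12/48 = 50.75.
        z = (W - E[W]) / sqrt(Var[W]) = (13.5 - 18) / 7.1239 = -0.6317.
        Two-sided p = 2*Phi(z) = 0.527599.
Step 6: alpha = 0.1. fail to reject H0.

W+ = 22.5, W- = 13.5, W = min = 13.5, p = 0.527599, fail to reject H0.


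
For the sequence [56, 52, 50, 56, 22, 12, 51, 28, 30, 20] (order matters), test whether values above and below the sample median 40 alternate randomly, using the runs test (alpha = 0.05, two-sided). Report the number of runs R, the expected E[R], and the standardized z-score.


Step 1: Compute median = 40; label A = above, B = below.
Labels in order: AAAABBABBB  (n_A = 5, n_B = 5)
Step 2: Count runs R = 4.
Step 3: Under H0 (random ordering), E[R] = 2*n_A*n_B/(n_A+n_B) + 1 = 2*5*5/10 + 1 = 6.0000.
        Var[R] = 2*n_A*n_B*(2*n_A*n_B - n_A - n_B) / ((n_A+n_B)^2 * (n_A+n_B-1)) = 2000/900 = 2.2222.
        SD[R] = 1.4907.
Step 4: Continuity-corrected z = (R + 0.5 - E[R]) / SD[R] = (4 + 0.5 - 6.0000) / 1.4907 = -1.0062.
Step 5: Two-sided p-value via normal approximation = 2*(1 - Phi(|z|)) = 0.314305.
Step 6: alpha = 0.05. fail to reject H0.

R = 4, z = -1.0062, p = 0.314305, fail to reject H0.


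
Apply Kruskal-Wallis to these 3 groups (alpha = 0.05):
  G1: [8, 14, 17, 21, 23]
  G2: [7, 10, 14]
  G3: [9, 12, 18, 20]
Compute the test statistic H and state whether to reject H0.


Step 1: Combine all N = 12 observations and assign midranks.
sorted (value, group, rank): (7,G2,1), (8,G1,2), (9,G3,3), (10,G2,4), (12,G3,5), (14,G1,6.5), (14,G2,6.5), (17,G1,8), (18,G3,9), (20,G3,10), (21,G1,11), (23,G1,12)
Step 2: Sum ranks within each group.
R_1 = 39.5 (n_1 = 5)
R_2 = 11.5 (n_2 = 3)
R_3 = 27 (n_3 = 4)
Step 3: H = 12/(N(N+1)) * sum(R_i^2/n_i) - 3(N+1)
     = 12/(12*13) * (39.5^2/5 + 11.5^2/3 + 27^2/4) - 3*13
     = 0.076923 * 538.383 - 39
     = 2.414103.
Step 4: Ties present; correction factor C = 1 - 6/(12^3 - 12) = 0.996503. Corrected H = 2.414103 / 0.996503 = 2.422573.
Step 5: Under H0, H ~ chi^2(2); p-value = 0.297814.
Step 6: alpha = 0.05. fail to reject H0.

H = 2.4226, df = 2, p = 0.297814, fail to reject H0.


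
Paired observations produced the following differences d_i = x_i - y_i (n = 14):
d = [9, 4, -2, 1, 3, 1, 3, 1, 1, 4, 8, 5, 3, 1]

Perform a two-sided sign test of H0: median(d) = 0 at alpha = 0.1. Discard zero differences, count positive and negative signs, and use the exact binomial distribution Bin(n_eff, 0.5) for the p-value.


Step 1: Discard zero differences. Original n = 14; n_eff = number of nonzero differences = 14.
Nonzero differences (with sign): +9, +4, -2, +1, +3, +1, +3, +1, +1, +4, +8, +5, +3, +1
Step 2: Count signs: positive = 13, negative = 1.
Step 3: Under H0: P(positive) = 0.5, so the number of positives S ~ Bin(14, 0.5).
Step 4: Two-sided exact p-value = sum of Bin(14,0.5) probabilities at or below the observed probability = 0.001831.
Step 5: alpha = 0.1. reject H0.

n_eff = 14, pos = 13, neg = 1, p = 0.001831, reject H0.


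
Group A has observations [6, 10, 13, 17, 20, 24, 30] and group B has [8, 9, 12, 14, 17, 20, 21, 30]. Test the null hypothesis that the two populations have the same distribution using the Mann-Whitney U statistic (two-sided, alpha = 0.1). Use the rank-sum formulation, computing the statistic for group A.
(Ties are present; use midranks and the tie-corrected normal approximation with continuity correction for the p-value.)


Step 1: Combine and sort all 15 observations; assign midranks.
sorted (value, group): (6,X), (8,Y), (9,Y), (10,X), (12,Y), (13,X), (14,Y), (17,X), (17,Y), (20,X), (20,Y), (21,Y), (24,X), (30,X), (30,Y)
ranks: 6->1, 8->2, 9->3, 10->4, 12->5, 13->6, 14->7, 17->8.5, 17->8.5, 20->10.5, 20->10.5, 21->12, 24->13, 30->14.5, 30->14.5
Step 2: Rank sum for X: R1 = 1 + 4 + 6 + 8.5 + 10.5 + 13 + 14.5 = 57.5.
Step 3: U_X = R1 - n1(n1+1)/2 = 57.5 - 7*8/2 = 57.5 - 28 = 29.5.
       U_Y = n1*n2 - U_X = 56 - 29.5 = 26.5.
Step 4: Ties are present, so use the tie-corrected normal approximation (with continuity correction) for the p-value.
Step 5: p-value = 0.907622; compare to alpha = 0.1. fail to reject H0.

U_X = 29.5, p = 0.907622, fail to reject H0 at alpha = 0.1.
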